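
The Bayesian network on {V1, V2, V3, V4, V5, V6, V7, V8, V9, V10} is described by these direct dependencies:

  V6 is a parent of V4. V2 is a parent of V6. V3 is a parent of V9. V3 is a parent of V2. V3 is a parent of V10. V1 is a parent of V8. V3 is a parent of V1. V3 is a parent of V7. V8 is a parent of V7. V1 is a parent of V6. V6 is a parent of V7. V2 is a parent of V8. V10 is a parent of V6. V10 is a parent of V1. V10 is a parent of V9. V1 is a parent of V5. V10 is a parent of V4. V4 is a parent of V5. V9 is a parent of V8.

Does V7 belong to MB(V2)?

No

Pa(V2) = {V3}.
V2's children: V6, V8.
Parents of each child, excluding V2:
  V6 also has parents V1, V10.
  V8 also has parents V1, V9.
MB(V2) = {V1, V3, V6, V8, V9, V10}; V7 is not in this set.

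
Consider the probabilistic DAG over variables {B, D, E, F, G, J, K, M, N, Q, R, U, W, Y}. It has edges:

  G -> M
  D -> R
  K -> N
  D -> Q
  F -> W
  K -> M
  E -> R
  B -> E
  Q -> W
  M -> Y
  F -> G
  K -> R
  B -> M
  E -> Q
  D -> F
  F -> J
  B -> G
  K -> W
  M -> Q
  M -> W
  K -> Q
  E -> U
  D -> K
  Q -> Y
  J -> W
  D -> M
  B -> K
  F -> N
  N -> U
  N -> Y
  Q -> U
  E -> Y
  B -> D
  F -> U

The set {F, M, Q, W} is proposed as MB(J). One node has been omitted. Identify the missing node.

J's parents: F.
Ch(J) = {W}.
For each child, the remaining parents (spouses of J):
  W: F, K, M, Q
MB(J) = {F, K, M, Q, W}.
Comparing with the claimed set, K is missing.

K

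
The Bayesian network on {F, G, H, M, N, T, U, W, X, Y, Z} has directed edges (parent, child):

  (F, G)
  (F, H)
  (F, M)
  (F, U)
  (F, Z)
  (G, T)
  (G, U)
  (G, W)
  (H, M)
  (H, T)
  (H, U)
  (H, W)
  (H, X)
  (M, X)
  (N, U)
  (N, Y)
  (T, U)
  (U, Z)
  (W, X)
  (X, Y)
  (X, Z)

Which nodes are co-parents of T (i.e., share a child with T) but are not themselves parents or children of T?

Children of T: U.
  U also has parents F, G, H, N.
Excluding nodes already adjacent to T (G, H, U), the co-parent-only contribution is {F, N}.

{F, N}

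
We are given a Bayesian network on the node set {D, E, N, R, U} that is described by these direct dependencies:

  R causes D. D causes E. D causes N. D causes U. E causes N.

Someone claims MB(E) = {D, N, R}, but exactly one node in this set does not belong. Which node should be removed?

A node's Markov blanket = Pa ∪ Ch ∪ (parents of Ch other than the node itself).
E has parent D.
E's children: N.
Co-parents of E (other parents of its children):
  parents(N) \ {E} = {D}.
MB(E) = {D, N}.
R is neither a parent, child, nor co-parent of E, so it does not belong.

R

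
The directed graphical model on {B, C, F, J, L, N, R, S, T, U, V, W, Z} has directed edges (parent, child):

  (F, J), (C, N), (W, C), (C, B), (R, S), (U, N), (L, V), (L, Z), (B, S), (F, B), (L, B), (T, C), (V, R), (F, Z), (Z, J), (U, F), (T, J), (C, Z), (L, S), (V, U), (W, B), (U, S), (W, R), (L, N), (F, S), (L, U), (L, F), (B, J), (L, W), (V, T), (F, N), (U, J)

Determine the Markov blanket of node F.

Ch(F) = {B, J, N, S, Z}.
F's parents: L, U.
Other parents of F's children:
  Z also has parents C, L.
  B also has parents C, L, W.
  N also has parents C, L, U.
  parents(J) \ {F} = {B, T, U, Z}.
  S also has parents B, L, R, U.
Taking the union gives {B, C, J, L, N, R, S, T, U, W, Z}.

{B, C, J, L, N, R, S, T, U, W, Z}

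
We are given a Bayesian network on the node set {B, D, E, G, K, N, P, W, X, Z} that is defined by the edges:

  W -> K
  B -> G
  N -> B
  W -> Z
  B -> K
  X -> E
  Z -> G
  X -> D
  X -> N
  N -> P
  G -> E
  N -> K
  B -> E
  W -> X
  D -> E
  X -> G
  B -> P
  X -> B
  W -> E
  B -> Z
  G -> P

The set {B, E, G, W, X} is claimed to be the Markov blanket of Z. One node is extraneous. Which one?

E

A node's Markov blanket = Pa ∪ Ch ∪ (parents of Ch other than the node itself).
Z has child G.
Z's parents: B, W.
Other parents of Z's children:
  G: B, X
MB(Z) = {B, G, W, X}.
E is neither a parent, child, nor co-parent of Z, so it does not belong.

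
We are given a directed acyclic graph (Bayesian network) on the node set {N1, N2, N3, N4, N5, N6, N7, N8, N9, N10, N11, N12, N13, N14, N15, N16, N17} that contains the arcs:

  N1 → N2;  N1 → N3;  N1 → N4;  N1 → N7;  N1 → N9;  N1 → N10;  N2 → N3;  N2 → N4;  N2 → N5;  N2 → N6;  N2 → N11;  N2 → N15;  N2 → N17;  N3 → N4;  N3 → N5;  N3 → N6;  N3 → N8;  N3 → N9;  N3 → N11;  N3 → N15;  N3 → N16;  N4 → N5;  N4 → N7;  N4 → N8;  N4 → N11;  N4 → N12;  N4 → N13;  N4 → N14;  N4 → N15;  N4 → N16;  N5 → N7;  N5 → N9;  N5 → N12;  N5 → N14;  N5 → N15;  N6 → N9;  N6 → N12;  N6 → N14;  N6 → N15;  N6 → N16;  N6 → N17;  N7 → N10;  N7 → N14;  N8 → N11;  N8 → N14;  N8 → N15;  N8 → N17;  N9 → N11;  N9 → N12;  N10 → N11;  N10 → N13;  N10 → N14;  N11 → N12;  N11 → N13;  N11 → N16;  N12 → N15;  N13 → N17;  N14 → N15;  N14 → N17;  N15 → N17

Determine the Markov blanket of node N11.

{N2, N3, N4, N5, N6, N8, N9, N10, N12, N13, N16}

Recall MB(v) = parents ∪ children ∪ spouses, where spouses are the other parents of v's children.
Pa(N11) = {N2, N3, N4, N8, N9, N10}.
Ch(N11) = {N12, N13, N16}.
Parents of each child, excluding N11:
  N12: N4, N5, N6, N9
  N13: N4, N10
  N16: N3, N4, N6
Union: {N2, N3, N4, N8, N9, N10} ∪ {N12, N13, N16} ∪ {N3, N4, N5, N6, N9, N10} = {N2, N3, N4, N5, N6, N8, N9, N10, N12, N13, N16}.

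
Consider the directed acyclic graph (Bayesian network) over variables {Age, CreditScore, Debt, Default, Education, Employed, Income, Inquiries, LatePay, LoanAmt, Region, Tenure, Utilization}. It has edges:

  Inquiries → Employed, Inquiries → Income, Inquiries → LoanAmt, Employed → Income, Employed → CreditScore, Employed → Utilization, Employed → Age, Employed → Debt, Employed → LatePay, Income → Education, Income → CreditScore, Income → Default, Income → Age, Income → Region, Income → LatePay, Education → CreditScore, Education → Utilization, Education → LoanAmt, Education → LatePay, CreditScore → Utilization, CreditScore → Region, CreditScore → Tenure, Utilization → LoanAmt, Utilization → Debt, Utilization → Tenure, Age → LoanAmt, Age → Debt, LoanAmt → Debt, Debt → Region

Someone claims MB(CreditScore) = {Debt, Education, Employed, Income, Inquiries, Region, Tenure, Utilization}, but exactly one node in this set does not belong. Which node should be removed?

Inquiries

By definition, MB(CreditScore) is built from CreditScore's parents, CreditScore's children, and the co-parents of CreditScore.
CreditScore has parents Education, Employed, Income.
Ch(CreditScore) = {Region, Tenure, Utilization}.
For each child, the remaining parents (spouses of CreditScore):
  Utilization also has parents Education, Employed.
  Region also has parents Debt, Income.
  Tenure's other parent is Utilization.
MB(CreditScore) = {Debt, Education, Employed, Income, Region, Tenure, Utilization}.
Inquiries is neither a parent, child, nor co-parent of CreditScore, so it does not belong.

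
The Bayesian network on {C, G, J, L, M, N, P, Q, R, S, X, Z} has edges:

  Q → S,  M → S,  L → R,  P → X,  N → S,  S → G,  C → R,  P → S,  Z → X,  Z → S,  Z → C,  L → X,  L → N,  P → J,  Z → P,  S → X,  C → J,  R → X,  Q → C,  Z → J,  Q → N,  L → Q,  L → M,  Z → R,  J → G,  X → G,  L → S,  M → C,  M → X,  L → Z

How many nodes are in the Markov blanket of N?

6

A node's Markov blanket = Pa ∪ Ch ∪ (parents of Ch other than the node itself).
N has parents L, Q.
N has child S.
Parents of each child, excluding N:
  S's other parents are L, M, P, Q, Z.
MB(N) = {L, M, P, Q, S, Z}, which has 6 nodes.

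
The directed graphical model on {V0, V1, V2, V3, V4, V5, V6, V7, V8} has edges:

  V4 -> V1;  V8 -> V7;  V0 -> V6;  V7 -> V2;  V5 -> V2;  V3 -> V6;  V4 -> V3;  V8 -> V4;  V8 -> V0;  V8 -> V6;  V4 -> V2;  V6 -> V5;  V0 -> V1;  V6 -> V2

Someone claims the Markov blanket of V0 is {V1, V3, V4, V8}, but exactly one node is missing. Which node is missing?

V6

Pa(V0) = {V8}.
Ch(V0) = {V1, V6}.
Co-parents of V0 (other parents of its children):
  V1 also has parent V4.
  V6's other parents are V3, V8.
MB(V0) = {V1, V3, V4, V6, V8}.
Comparing with the claimed set, V6 is missing.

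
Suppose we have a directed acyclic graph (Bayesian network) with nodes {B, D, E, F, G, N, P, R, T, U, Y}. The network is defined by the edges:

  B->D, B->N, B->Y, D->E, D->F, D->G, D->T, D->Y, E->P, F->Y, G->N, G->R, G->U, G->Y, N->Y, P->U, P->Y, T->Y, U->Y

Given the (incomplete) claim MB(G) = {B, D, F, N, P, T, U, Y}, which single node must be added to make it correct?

Recall MB(v) = parents ∪ children ∪ spouses, where spouses are the other parents of v's children.
Parents of G: D.
G's children: N, R, U, Y.
For each child, the remaining parents (spouses of G):
  N: B
  R: —
  U: P
  Y: B, D, F, N, P, T, U
MB(G) = {B, D, F, N, P, R, T, U, Y}.
Comparing with the claimed set, R is missing.

R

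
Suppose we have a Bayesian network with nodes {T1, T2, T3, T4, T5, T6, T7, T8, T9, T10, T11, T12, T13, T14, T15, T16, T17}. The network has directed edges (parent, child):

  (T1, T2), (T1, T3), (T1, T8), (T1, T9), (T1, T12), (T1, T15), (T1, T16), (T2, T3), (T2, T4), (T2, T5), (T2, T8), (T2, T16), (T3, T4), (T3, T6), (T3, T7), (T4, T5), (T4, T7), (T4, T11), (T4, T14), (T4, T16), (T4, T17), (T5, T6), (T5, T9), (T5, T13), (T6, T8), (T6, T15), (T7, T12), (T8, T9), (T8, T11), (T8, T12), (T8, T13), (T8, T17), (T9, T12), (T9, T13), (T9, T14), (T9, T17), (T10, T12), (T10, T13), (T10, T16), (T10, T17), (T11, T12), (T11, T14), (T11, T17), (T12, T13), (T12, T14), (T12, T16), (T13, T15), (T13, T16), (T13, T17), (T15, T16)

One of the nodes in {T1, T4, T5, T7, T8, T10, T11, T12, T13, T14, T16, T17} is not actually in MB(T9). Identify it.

T16

Recall MB(v) = parents ∪ children ∪ spouses, where spouses are the other parents of v's children.
Parents of T9: T1, T5, T8.
T9 has children T12, T13, T14, T17.
Parents of each child, excluding T9:
  T12's other parents are T1, T7, T8, T10, T11.
  T13's other parents are T5, T8, T10, T12.
  parents(T14) \ {T9} = {T4, T11, T12}.
  parents(T17) \ {T9} = {T4, T8, T10, T11, T13}.
MB(T9) = {T1, T4, T5, T7, T8, T10, T11, T12, T13, T14, T17}.
T16 is neither a parent, child, nor co-parent of T9, so it does not belong.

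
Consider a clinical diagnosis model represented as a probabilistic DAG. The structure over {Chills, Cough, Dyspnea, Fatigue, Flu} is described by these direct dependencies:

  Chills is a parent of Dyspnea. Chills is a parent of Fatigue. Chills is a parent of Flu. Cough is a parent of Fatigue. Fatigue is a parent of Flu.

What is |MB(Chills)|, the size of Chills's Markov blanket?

Chills's children: Dyspnea, Fatigue, Flu.
Chills's parents: none.
Parents of each child, excluding Chills:
  Dyspnea has no other parent.
  Fatigue's other parent is Cough.
  Flu's other parent is Fatigue.
MB(Chills) = {Cough, Dyspnea, Fatigue, Flu}, which has 4 nodes.

4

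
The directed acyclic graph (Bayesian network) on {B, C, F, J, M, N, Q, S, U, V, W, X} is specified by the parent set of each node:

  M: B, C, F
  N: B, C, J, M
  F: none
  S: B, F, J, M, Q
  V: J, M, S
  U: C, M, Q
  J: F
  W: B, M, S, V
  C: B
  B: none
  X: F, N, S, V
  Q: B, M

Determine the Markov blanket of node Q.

Q's parents: B, M.
Children of Q: S, U.
Parents of each child, excluding Q:
  S: B, F, J, M
  U: C, M
Union: {B, M} ∪ {S, U} ∪ {B, C, F, J, M} = {B, C, F, J, M, S, U}.

{B, C, F, J, M, S, U}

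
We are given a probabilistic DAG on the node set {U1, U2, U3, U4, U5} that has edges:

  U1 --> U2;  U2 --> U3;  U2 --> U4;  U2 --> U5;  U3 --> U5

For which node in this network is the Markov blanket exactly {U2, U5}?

U3

The target node must have every member of {U2, U5} as a parent, child, or co-parent, and no others.
Parents of U3: U2; children: U5; co-parents: U2.
These exactly cover the given set, so the node is U3.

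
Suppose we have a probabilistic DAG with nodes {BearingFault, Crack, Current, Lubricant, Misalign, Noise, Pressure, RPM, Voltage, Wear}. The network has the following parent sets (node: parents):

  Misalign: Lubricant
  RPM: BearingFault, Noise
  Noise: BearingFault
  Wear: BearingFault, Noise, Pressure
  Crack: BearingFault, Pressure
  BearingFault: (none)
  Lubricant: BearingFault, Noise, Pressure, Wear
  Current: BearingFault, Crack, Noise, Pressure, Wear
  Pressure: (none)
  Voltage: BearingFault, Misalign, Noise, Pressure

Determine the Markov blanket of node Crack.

{BearingFault, Current, Noise, Pressure, Wear}

Pa(Crack) = {BearingFault, Pressure}.
Ch(Crack) = {Current}.
For each child, the remaining parents (spouses of Crack):
  Current's other parents are BearingFault, Noise, Pressure, Wear.
Taking the union gives {BearingFault, Current, Noise, Pressure, Wear}.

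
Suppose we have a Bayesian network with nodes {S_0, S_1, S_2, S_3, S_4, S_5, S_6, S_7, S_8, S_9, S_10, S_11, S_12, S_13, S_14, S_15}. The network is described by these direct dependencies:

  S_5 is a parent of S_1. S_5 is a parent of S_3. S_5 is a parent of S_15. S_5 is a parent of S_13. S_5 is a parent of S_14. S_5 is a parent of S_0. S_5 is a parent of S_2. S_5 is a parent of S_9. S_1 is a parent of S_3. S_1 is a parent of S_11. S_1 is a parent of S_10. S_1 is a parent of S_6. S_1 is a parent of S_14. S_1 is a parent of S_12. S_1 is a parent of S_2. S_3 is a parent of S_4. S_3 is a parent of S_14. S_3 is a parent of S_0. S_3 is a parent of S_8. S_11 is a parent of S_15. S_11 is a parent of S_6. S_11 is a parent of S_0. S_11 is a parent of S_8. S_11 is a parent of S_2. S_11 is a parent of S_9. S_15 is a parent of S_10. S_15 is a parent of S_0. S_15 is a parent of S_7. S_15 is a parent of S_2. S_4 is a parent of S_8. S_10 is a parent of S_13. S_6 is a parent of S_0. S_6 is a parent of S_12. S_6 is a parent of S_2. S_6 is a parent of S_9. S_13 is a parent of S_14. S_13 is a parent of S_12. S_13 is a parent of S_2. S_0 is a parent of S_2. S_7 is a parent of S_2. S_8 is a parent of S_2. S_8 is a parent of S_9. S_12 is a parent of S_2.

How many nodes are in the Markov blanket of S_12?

The Markov blanket of a node is its parents, its children, and the other parents of its children.
S_12 has child S_2.
S_12's parents: S_1, S_6, S_13.
For each child, the remaining parents (spouses of S_12):
  parents(S_2) \ {S_12} = {S_0, S_1, S_5, S_6, S_7, S_8, S_11, S_13, S_15}.
MB(S_12) = {S_0, S_1, S_2, S_5, S_6, S_7, S_8, S_11, S_13, S_15}, which has 10 nodes.

10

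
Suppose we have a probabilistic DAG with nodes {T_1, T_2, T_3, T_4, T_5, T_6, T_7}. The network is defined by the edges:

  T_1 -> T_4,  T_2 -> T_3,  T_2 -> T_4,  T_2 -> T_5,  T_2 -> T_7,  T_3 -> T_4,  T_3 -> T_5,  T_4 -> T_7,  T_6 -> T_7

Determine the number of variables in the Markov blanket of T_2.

Recall MB(v) = parents ∪ children ∪ spouses, where spouses are the other parents of v's children.
T_2 has no parents.
T_2 has children T_3, T_4, T_5, T_7.
Other parents of T_2's children:
  T_3: —
  T_4: T_1, T_3
  T_5: T_3
  T_7: T_4, T_6
MB(T_2) = {T_1, T_3, T_4, T_5, T_6, T_7}, which has 6 nodes.

6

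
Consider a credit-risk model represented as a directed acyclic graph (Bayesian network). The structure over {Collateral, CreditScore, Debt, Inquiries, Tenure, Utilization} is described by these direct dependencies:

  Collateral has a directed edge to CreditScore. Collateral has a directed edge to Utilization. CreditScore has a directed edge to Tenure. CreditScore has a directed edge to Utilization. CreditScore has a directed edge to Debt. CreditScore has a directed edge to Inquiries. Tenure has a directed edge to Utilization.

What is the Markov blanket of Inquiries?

{CreditScore}

Inquiries has parent CreditScore.
Children of Inquiries: none.
Inquiries has no children, so there are no co-parents.
Union: {CreditScore} ∪ {} ∪ {} = {CreditScore}.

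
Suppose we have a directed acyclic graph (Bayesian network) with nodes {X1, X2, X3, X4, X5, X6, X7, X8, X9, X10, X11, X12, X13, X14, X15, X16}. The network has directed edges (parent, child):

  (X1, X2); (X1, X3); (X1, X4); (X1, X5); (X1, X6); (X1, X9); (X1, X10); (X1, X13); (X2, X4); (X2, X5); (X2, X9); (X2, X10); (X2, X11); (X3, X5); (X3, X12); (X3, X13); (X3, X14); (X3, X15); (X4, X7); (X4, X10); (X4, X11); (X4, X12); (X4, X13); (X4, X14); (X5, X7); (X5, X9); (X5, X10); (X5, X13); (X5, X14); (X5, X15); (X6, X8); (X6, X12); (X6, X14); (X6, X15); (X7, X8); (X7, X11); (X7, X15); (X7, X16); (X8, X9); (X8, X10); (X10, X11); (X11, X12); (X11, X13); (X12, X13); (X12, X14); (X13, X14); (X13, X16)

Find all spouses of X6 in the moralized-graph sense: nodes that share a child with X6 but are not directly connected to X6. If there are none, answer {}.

{X3, X4, X5, X7, X11, X13}

Children of X6: X8, X12, X14, X15.
  X8 also has parent X7.
  X12 also has parents X3, X4, X11.
  X14's other parents are X3, X4, X5, X12, X13.
  parents(X15) \ {X6} = {X3, X5, X7}.
Excluding nodes already adjacent to X6 (X1, X8, X12, X14, X15), the co-parent-only contribution is {X3, X4, X5, X7, X11, X13}.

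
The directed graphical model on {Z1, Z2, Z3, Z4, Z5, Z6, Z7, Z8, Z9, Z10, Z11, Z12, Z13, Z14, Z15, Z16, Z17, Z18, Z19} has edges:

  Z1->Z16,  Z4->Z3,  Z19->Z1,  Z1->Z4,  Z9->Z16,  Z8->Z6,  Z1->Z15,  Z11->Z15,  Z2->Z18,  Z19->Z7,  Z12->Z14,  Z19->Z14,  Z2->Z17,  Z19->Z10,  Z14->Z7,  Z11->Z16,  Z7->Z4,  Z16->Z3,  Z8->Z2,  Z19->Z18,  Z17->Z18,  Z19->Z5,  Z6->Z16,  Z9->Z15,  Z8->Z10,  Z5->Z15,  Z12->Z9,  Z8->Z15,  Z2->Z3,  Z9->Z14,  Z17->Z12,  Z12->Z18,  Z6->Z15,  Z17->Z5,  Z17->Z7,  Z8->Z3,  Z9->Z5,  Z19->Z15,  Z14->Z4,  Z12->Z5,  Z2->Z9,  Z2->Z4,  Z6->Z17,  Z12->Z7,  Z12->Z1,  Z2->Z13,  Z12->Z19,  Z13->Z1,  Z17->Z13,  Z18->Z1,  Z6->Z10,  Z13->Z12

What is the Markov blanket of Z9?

By definition, MB(Z9) is built from Z9's parents, Z9's children, and the co-parents of Z9.
Z9 has children Z5, Z14, Z15, Z16.
Z9 has parents Z2, Z12.
Co-parents of Z9 (other parents of its children):
  Z14: Z12, Z19
  Z5: Z12, Z17, Z19
  Z15: Z1, Z5, Z6, Z8, Z11, Z19
  Z16: Z1, Z6, Z11
Taking the union gives {Z1, Z2, Z5, Z6, Z8, Z11, Z12, Z14, Z15, Z16, Z17, Z19}.

{Z1, Z2, Z5, Z6, Z8, Z11, Z12, Z14, Z15, Z16, Z17, Z19}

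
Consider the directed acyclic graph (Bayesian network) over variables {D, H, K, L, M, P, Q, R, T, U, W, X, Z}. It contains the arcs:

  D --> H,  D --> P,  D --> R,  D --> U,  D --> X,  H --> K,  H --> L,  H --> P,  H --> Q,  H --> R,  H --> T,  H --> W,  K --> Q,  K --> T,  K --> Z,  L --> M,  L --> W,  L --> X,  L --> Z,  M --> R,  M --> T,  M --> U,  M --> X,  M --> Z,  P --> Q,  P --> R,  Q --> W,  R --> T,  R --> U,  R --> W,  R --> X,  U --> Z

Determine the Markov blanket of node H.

{D, K, L, M, P, Q, R, T, W}

H's parents: D.
Children of H: K, L, P, Q, R, T, W.
Co-parents of H (other parents of its children):
  K: no additional parents.
  L: no additional parents.
  P's other parent is D.
  Q also has parents K, P.
  parents(R) \ {H} = {D, M, P}.
  T also has parents K, M, R.
  W also has parents L, Q, R.
MB(H) = {D, K, L, M, P, Q, R, T, W}.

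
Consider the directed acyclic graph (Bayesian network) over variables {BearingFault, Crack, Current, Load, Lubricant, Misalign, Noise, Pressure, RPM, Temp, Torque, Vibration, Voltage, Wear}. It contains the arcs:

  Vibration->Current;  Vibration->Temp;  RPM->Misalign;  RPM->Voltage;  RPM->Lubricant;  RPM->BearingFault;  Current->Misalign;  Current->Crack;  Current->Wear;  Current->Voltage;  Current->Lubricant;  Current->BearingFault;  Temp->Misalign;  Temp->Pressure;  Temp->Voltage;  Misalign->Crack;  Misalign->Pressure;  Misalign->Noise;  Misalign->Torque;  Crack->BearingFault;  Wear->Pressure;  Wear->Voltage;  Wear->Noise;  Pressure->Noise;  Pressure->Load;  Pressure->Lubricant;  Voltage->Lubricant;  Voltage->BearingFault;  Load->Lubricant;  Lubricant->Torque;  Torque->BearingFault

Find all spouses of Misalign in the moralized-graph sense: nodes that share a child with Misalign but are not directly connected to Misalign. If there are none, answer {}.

Children of Misalign: Crack, Noise, Pressure, Torque.
  Crack: Current
  Pressure: Temp, Wear
  Noise: Pressure, Wear
  Torque: Lubricant
Excluding nodes already adjacent to Misalign (Crack, Current, Noise, Pressure, RPM, Temp, Torque), the co-parent-only contribution is {Lubricant, Wear}.

{Lubricant, Wear}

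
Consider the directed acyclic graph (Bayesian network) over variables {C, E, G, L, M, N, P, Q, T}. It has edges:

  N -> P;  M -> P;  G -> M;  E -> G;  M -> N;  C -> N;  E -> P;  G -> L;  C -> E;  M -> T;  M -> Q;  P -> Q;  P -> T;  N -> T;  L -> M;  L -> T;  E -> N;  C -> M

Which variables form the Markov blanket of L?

Pa(L) = {G}.
L's children: M, T.
Parents of each child, excluding L:
  M's other parents are C, G.
  parents(T) \ {L} = {M, N, P}.
Union: {G} ∪ {M, T} ∪ {C, G, M, N, P} = {C, G, M, N, P, T}.

{C, G, M, N, P, T}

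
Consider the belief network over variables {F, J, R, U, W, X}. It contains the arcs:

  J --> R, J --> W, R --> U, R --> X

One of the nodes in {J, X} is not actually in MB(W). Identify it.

X

The Markov blanket of a node is its parents, its children, and the other parents of its children.
W has parent J.
Children of W: none.
With no children, W has no spouses; the co-parent set is empty.
MB(W) = {J}.
X is neither a parent, child, nor co-parent of W, so it does not belong.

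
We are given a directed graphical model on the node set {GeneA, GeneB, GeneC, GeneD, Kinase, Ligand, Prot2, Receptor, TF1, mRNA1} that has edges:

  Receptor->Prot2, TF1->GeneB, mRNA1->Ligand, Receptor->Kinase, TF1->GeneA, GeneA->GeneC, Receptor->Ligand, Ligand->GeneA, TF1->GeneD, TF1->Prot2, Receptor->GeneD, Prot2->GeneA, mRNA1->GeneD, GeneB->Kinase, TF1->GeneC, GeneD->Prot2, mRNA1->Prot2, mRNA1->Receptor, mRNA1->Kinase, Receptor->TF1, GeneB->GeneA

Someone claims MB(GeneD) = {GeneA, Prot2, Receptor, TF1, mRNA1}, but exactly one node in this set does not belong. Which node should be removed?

GeneA

Pa(GeneD) = {Receptor, TF1, mRNA1}.
GeneD has child Prot2.
Co-parents of GeneD (other parents of its children):
  Prot2 also has parents Receptor, TF1, mRNA1.
MB(GeneD) = {Prot2, Receptor, TF1, mRNA1}.
GeneA is neither a parent, child, nor co-parent of GeneD, so it does not belong.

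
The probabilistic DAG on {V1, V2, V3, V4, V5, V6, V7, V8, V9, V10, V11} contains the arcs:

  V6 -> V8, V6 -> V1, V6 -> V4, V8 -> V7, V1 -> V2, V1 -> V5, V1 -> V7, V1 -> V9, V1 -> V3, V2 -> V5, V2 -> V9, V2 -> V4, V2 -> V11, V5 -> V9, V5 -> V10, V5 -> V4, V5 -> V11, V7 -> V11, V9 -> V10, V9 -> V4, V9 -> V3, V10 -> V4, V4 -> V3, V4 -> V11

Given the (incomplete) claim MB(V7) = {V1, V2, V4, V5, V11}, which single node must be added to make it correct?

By definition, MB(V7) is built from V7's parents, V7's children, and the co-parents of V7.
Pa(V7) = {V1, V8}.
V7's children: V11.
For each child, the remaining parents (spouses of V7):
  parents(V11) \ {V7} = {V2, V4, V5}.
MB(V7) = {V1, V2, V4, V5, V8, V11}.
Comparing with the claimed set, V8 is missing.

V8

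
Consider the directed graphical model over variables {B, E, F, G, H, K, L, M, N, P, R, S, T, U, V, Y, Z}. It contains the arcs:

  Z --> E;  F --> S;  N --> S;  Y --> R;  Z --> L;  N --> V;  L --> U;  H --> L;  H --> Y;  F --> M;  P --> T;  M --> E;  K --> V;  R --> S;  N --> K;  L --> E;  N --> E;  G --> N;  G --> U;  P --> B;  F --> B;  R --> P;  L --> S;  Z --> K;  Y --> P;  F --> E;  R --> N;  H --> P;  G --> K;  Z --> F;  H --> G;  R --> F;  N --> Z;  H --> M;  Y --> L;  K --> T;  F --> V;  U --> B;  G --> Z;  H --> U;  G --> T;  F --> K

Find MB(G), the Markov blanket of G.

{F, H, K, L, N, P, R, T, U, Z}

Recall MB(v) = parents ∪ children ∪ spouses, where spouses are the other parents of v's children.
G's parents: H.
G's children: K, N, T, U, Z.
Other parents of G's children:
  N: R
  Z: N
  K: F, N, Z
  T: K, P
  U: H, L
Union: {H} ∪ {K, N, T, U, Z} ∪ {F, H, K, L, N, P, R, Z} = {F, H, K, L, N, P, R, T, U, Z}.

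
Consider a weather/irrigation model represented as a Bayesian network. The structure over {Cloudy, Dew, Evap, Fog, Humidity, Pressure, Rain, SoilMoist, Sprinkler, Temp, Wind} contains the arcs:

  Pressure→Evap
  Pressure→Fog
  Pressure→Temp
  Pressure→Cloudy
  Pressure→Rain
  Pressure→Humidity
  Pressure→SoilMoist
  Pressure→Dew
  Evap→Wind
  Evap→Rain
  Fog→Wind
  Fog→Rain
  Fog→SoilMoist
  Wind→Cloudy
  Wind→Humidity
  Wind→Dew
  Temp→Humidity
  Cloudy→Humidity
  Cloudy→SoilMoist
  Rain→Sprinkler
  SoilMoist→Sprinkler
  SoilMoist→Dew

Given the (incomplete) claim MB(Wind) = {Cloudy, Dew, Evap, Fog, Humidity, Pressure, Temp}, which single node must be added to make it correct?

The Markov blanket of a node is its parents, its children, and the other parents of its children.
Wind's parents: Evap, Fog.
Wind's children: Cloudy, Dew, Humidity.
Co-parents of Wind (other parents of its children):
  parents(Cloudy) \ {Wind} = {Pressure}.
  parents(Humidity) \ {Wind} = {Cloudy, Pressure, Temp}.
  Dew's other parents are Pressure, SoilMoist.
MB(Wind) = {Cloudy, Dew, Evap, Fog, Humidity, Pressure, SoilMoist, Temp}.
Comparing with the claimed set, SoilMoist is missing.

SoilMoist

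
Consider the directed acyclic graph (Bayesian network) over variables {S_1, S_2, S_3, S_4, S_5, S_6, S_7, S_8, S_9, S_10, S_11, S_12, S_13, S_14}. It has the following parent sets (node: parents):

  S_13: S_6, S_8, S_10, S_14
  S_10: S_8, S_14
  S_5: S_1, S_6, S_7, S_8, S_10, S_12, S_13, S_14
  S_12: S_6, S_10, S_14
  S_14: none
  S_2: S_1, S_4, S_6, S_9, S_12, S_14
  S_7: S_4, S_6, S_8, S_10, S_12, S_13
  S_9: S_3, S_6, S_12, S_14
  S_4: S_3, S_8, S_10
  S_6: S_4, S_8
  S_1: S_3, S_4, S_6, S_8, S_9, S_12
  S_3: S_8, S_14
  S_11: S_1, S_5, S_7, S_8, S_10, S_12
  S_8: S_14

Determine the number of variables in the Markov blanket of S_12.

Ch(S_12) = {S_1, S_2, S_5, S_7, S_9, S_11}.
S_12 has parents S_6, S_10, S_14.
Parents of each child, excluding S_12:
  S_7 also has parents S_4, S_6, S_8, S_10, S_13.
  S_9 also has parents S_3, S_6, S_14.
  parents(S_1) \ {S_12} = {S_3, S_4, S_6, S_8, S_9}.
  parents(S_5) \ {S_12} = {S_1, S_6, S_7, S_8, S_10, S_13, S_14}.
  S_11 also has parents S_1, S_5, S_7, S_8, S_10.
  parents(S_2) \ {S_12} = {S_1, S_4, S_6, S_9, S_14}.
MB(S_12) = {S_1, S_2, S_3, S_4, S_5, S_6, S_7, S_8, S_9, S_10, S_11, S_13, S_14}, which has 13 nodes.

13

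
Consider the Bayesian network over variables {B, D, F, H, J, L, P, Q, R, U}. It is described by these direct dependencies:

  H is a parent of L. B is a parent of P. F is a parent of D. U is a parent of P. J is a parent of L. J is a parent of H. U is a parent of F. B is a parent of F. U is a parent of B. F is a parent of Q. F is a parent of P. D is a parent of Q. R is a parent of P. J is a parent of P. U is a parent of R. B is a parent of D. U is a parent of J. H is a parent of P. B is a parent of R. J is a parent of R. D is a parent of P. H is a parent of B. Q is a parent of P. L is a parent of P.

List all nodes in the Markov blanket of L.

Recall MB(v) = parents ∪ children ∪ spouses, where spouses are the other parents of v's children.
Pa(L) = {H, J}.
L's children: P.
Co-parents of L (other parents of its children):
  P: B, D, F, H, J, Q, R, U
MB(L) = {B, D, F, H, J, P, Q, R, U}.

{B, D, F, H, J, P, Q, R, U}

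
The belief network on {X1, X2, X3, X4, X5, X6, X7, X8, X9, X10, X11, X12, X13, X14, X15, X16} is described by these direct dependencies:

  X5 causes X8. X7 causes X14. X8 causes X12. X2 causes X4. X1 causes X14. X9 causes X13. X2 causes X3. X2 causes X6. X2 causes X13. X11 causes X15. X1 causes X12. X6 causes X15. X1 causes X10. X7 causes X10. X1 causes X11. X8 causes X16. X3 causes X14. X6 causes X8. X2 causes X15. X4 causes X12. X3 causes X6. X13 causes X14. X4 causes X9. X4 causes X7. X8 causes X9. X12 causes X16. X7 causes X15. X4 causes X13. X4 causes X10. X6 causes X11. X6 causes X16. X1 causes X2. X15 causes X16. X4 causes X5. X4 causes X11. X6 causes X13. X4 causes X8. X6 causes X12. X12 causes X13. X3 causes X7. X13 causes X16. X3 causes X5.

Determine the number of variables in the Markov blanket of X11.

X11's children: X15.
X11's parents: X1, X4, X6.
Other parents of X11's children:
  X15's other parents are X2, X6, X7.
MB(X11) = {X1, X2, X4, X6, X7, X15}, which has 6 nodes.

6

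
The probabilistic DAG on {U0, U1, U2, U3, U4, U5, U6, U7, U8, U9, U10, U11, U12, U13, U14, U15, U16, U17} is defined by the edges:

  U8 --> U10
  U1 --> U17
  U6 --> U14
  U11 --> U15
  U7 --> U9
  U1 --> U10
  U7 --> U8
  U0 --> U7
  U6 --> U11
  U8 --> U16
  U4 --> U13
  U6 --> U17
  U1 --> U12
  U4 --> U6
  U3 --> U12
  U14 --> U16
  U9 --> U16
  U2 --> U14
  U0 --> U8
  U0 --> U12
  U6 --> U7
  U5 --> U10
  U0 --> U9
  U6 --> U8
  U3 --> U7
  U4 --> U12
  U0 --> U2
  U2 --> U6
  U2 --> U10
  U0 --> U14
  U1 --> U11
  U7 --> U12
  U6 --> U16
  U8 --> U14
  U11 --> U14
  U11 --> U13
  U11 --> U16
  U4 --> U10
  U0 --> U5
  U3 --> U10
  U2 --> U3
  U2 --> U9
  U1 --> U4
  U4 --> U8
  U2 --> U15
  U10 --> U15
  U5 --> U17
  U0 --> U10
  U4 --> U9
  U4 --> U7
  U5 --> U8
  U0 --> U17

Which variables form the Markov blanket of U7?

{U0, U1, U2, U3, U4, U5, U6, U8, U9, U12}

By definition, MB(U7) is built from U7's parents, U7's children, and the co-parents of U7.
Pa(U7) = {U0, U3, U4, U6}.
Children of U7: U8, U9, U12.
For each child, the remaining parents (spouses of U7):
  U8's other parents are U0, U4, U5, U6.
  U9's other parents are U0, U2, U4.
  U12 also has parents U0, U1, U3, U4.
MB(U7) = {U0, U1, U2, U3, U4, U5, U6, U8, U9, U12}.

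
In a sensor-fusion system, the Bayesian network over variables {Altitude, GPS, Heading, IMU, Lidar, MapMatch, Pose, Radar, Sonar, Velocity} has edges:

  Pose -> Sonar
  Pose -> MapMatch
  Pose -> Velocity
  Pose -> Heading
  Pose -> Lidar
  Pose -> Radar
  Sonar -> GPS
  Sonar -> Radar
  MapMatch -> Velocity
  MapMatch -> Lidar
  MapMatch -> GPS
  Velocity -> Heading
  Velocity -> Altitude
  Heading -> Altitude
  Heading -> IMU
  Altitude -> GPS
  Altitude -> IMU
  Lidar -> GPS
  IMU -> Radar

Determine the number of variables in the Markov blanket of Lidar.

5

The Markov blanket of a node is its parents, its children, and the other parents of its children.
Ch(Lidar) = {GPS}.
Lidar's parents: MapMatch, Pose.
Co-parents of Lidar (other parents of its children):
  GPS: Altitude, MapMatch, Sonar
MB(Lidar) = {Altitude, GPS, MapMatch, Pose, Sonar}, which has 5 nodes.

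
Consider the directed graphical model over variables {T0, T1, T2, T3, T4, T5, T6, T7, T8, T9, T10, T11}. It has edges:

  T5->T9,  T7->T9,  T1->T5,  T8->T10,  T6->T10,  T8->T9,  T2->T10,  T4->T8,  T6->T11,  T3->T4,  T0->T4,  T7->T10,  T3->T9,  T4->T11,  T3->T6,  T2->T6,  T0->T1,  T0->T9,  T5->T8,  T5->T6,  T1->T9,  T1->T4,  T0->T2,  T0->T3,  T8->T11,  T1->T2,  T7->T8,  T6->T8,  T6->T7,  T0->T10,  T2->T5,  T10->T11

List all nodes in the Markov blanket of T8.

Recall MB(v) = parents ∪ children ∪ spouses, where spouses are the other parents of v's children.
Ch(T8) = {T9, T10, T11}.
Pa(T8) = {T4, T5, T6, T7}.
For each child, the remaining parents (spouses of T8):
  T9 also has parents T0, T1, T3, T5, T7.
  T10 also has parents T0, T2, T6, T7.
  parents(T11) \ {T8} = {T4, T6, T10}.
Union: {T4, T5, T6, T7} ∪ {T9, T10, T11} ∪ {T0, T1, T2, T3, T4, T5, T6, T7, T10} = {T0, T1, T2, T3, T4, T5, T6, T7, T9, T10, T11}.

{T0, T1, T2, T3, T4, T5, T6, T7, T9, T10, T11}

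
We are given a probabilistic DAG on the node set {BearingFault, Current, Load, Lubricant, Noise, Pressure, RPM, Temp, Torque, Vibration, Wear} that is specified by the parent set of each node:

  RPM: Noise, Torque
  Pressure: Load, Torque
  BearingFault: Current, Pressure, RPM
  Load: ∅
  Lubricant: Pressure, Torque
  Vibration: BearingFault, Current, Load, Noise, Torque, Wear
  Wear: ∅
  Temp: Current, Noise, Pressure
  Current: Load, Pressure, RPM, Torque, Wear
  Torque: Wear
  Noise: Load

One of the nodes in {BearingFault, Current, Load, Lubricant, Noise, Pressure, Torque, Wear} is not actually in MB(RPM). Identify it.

Lubricant

The Markov blanket of a node is its parents, its children, and the other parents of its children.
RPM has parents Noise, Torque.
Children of RPM: BearingFault, Current.
Other parents of RPM's children:
  Current: Load, Pressure, Torque, Wear
  BearingFault: Current, Pressure
MB(RPM) = {BearingFault, Current, Load, Noise, Pressure, Torque, Wear}.
Lubricant is neither a parent, child, nor co-parent of RPM, so it does not belong.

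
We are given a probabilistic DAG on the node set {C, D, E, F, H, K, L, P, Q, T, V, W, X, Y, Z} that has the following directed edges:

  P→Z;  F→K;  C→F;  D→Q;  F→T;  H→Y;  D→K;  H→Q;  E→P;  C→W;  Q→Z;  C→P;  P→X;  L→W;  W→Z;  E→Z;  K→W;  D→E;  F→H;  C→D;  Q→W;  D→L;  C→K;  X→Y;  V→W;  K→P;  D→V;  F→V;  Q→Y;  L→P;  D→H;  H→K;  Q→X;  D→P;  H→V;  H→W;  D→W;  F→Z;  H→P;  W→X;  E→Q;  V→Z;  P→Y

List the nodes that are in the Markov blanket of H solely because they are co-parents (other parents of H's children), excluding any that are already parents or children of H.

{C, E, L, X}

Children of H: K, P, Q, V, W, Y.
  K also has parents C, D, F.
  P's other parents are C, D, E, K, L.
  parents(Q) \ {H} = {D, E}.
  V also has parents D, F.
  W's other parents are C, D, K, L, Q, V.
  Y's other parents are P, Q, X.
Excluding nodes already adjacent to H (D, F, K, P, Q, V, W, Y), the co-parent-only contribution is {C, E, L, X}.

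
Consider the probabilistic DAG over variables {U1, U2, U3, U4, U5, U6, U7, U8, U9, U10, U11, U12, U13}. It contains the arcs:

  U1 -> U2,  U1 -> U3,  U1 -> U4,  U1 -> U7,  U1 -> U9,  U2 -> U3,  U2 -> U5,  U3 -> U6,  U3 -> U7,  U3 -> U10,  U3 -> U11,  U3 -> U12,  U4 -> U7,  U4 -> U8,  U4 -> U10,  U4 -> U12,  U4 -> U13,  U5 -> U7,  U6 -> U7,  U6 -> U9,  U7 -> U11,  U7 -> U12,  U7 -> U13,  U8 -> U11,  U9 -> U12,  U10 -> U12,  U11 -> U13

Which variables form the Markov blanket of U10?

{U3, U4, U7, U9, U12}

A node's Markov blanket = Pa ∪ Ch ∪ (parents of Ch other than the node itself).
U10's parents: U3, U4.
U10 has child U12.
For each child, the remaining parents (spouses of U10):
  U12 also has parents U3, U4, U7, U9.
MB(U10) = {U3, U4, U7, U9, U12}.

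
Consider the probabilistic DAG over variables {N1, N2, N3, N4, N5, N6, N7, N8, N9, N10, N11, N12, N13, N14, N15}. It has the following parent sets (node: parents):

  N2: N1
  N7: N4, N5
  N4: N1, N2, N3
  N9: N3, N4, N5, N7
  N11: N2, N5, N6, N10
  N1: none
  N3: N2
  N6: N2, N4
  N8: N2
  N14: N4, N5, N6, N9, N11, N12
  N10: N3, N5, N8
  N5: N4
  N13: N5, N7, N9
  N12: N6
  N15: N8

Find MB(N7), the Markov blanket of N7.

{N3, N4, N5, N9, N13}

Recall MB(v) = parents ∪ children ∪ spouses, where spouses are the other parents of v's children.
N7 has children N9, N13.
N7's parents: N4, N5.
For each child, the remaining parents (spouses of N7):
  N9 also has parents N3, N4, N5.
  N13's other parents are N5, N9.
So the Markov blanket of N7 is {N3, N4, N5, N9, N13}.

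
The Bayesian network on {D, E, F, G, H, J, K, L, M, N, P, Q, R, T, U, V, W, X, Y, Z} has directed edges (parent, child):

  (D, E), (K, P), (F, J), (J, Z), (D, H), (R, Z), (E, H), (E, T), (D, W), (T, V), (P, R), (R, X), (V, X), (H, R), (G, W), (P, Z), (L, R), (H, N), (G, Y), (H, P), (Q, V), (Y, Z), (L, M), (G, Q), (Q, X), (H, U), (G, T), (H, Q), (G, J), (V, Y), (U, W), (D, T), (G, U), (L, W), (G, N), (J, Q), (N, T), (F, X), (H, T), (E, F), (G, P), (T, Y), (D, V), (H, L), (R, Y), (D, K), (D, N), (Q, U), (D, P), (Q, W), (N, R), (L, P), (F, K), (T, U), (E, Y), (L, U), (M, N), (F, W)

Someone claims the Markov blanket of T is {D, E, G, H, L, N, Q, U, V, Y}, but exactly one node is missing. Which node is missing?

Parents of T: D, E, G, H, N.
T's children: U, V, Y.
Co-parents of T (other parents of its children):
  U: G, H, L, Q
  V: D, Q
  Y: E, G, R, V
MB(T) = {D, E, G, H, L, N, Q, R, U, V, Y}.
Comparing with the claimed set, R is missing.

R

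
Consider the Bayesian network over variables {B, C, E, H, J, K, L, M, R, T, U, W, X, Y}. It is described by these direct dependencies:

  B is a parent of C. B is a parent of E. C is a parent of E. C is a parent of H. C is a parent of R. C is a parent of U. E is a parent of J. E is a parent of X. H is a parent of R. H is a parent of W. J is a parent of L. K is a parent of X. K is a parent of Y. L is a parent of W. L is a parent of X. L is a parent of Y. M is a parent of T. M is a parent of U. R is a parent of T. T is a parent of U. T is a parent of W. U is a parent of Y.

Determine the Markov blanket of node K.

Recall MB(v) = parents ∪ children ∪ spouses, where spouses are the other parents of v's children.
Parents of K: none.
Children of K: X, Y.
Parents of each child, excluding K:
  X's other parents are E, L.
  Y's other parents are L, U.
Union: {} ∪ {X, Y} ∪ {E, L, U} = {E, L, U, X, Y}.

{E, L, U, X, Y}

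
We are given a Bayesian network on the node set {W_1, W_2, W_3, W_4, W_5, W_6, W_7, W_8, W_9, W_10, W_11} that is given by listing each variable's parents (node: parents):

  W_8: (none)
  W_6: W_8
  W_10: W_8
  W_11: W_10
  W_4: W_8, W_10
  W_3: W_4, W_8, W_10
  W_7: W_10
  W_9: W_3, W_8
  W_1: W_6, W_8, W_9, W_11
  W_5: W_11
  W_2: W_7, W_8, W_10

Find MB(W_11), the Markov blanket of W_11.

{W_1, W_5, W_6, W_8, W_9, W_10}

W_11 has parent W_10.
W_11 has children W_1, W_5.
For each child, the remaining parents (spouses of W_11):
  W_1 also has parents W_6, W_8, W_9.
  W_5: no additional parents.
MB(W_11) = {W_1, W_5, W_6, W_8, W_9, W_10}.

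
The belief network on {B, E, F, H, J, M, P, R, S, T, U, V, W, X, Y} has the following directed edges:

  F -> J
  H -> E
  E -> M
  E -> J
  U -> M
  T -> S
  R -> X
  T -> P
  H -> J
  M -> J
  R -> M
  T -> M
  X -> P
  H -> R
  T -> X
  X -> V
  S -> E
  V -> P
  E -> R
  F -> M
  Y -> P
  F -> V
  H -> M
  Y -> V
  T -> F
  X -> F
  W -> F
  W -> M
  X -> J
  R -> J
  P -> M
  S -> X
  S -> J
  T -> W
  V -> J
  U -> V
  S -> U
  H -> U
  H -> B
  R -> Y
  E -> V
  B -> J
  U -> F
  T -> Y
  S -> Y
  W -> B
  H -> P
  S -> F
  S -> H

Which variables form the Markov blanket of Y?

Children of Y: P, V.
Parents of Y: R, S, T.
For each child, the remaining parents (spouses of Y):
  V: E, F, U, X
  P: H, T, V, X
MB(Y) = {E, F, H, P, R, S, T, U, V, X}.

{E, F, H, P, R, S, T, U, V, X}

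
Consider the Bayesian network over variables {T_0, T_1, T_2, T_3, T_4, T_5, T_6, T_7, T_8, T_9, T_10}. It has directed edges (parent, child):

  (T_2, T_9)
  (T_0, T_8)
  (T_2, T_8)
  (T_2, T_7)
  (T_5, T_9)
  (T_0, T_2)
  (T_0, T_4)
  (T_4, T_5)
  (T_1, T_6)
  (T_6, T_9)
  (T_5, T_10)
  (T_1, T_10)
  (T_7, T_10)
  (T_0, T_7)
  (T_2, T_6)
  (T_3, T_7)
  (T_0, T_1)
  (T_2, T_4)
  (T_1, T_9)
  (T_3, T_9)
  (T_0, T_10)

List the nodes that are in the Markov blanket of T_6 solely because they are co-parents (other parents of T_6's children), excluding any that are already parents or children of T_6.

{T_3, T_5}

Children of T_6: T_9.
  parents(T_9) \ {T_6} = {T_1, T_2, T_3, T_5}.
Excluding nodes already adjacent to T_6 (T_1, T_2, T_9), the co-parent-only contribution is {T_3, T_5}.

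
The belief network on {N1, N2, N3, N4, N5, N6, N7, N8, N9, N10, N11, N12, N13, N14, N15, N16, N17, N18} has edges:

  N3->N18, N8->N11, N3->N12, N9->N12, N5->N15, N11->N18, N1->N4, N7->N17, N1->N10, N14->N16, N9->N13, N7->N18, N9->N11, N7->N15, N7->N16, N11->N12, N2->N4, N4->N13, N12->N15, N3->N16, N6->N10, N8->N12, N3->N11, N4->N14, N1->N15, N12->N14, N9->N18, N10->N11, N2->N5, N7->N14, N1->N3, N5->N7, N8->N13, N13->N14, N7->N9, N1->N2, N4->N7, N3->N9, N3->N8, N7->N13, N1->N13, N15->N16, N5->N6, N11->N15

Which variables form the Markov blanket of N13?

{N1, N4, N7, N8, N9, N12, N14}

Recall MB(v) = parents ∪ children ∪ spouses, where spouses are the other parents of v's children.
N13 has parents N1, N4, N7, N8, N9.
Children of N13: N14.
Parents of each child, excluding N13:
  N14 also has parents N4, N7, N12.
So the Markov blanket of N13 is {N1, N4, N7, N8, N9, N12, N14}.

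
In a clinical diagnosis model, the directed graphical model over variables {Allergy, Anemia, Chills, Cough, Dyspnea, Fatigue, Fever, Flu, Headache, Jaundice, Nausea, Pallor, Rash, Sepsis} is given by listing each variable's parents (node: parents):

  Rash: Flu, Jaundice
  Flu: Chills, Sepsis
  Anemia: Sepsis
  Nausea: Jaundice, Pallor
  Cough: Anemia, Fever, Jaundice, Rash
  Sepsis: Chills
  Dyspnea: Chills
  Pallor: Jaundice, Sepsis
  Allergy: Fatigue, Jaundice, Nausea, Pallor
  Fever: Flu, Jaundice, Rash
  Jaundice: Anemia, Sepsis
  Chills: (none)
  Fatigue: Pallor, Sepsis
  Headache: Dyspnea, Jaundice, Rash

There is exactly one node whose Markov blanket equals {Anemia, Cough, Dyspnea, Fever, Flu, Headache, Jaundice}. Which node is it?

Rash

The target node must have every member of {Anemia, Cough, Dyspnea, Fever, Flu, Headache, Jaundice} as a parent, child, or co-parent, and no others.
Parents of Rash: Flu, Jaundice; children: Cough, Fever, Headache; co-parents: Anemia, Dyspnea, Fever, Flu, Jaundice.
These exactly cover the given set, so the node is Rash.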